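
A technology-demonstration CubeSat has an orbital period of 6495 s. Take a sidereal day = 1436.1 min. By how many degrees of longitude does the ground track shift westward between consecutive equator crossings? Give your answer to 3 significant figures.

During one orbit Earth rotates (6495.0 / 86166) × 360° = 27.14°.

27.1°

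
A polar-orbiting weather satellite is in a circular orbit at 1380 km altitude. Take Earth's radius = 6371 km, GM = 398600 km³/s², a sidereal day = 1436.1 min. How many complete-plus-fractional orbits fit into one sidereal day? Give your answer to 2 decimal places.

12.69

Semi-major axis a = 6371 + 1380 = 7751 km. Period T = 2π√(a³/μ) = 2π√(7751³/398600) = 6791.2 s = 113.19 min.
Orbits per sidereal day = 86166 / 6791.2 = 12.688.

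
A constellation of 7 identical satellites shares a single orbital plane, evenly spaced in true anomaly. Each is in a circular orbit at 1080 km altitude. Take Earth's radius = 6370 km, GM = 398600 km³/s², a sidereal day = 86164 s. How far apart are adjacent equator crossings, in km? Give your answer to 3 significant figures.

Semi-major axis a = 6370 + 1080 = 7450 km. Period T = 2π√(a³/μ) = 2π√(7450³/398600) = 6399.5 s = 106.66 min.
Single-satellite node shift = (6399.5/86164) × 360° = 26.74°.
With 7 satellites evenly phased, successive equator crossings are 26.74/7 = 3.820° apart.
That is 3.820 × 111.2 = 425 km at the equator.

425 km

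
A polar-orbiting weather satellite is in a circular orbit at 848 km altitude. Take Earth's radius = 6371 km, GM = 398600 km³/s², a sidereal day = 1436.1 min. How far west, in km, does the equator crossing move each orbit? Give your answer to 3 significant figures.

Semi-major axis a = 6371 + 848 = 7219 km. Period T = 2π√(a³/μ) = 2π√(7219³/398600) = 6104.2 s = 101.74 min.
During one orbit Earth rotates (6104.2 / 86166) × 360° = 25.50°.
At the equator that is 25.50° × (2π·6371/360) km/° = 25.50 × 111.2 = 2836 km.

2840 km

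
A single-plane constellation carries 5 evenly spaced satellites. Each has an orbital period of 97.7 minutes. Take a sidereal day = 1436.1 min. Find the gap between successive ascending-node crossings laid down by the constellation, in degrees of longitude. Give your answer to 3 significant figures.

4.90°

T = 97.7 min = 5862.0 s.
Single-satellite node shift = (5862.0/86166) × 360° = 24.49°.
With 5 satellites evenly phased, successive equator crossings are 24.49/5 = 4.898° apart.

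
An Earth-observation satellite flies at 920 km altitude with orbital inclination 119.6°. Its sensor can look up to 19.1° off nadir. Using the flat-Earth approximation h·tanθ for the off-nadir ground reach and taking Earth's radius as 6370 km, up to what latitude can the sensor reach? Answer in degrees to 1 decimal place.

63.3°

Retrograde orbit: the ground track reaches ±(180° − i) = ±(180 − 119.6) = ±60.4°.
Sensor half-swath on the ground ≈ 920·tan(19.1°) = 319 km = 2.87° of latitude.
Maximum observable latitude ≈ 60.4 + 2.87 = 63.3°.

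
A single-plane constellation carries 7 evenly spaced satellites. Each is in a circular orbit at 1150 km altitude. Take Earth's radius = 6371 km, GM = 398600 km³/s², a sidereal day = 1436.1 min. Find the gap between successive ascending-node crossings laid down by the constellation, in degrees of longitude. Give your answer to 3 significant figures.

3.87°

Semi-major axis a = 6371 + 1150 = 7521 km. Period T = 2π√(a³/μ) = 2π√(7521³/398600) = 6491.2 s = 108.19 min.
Single-satellite node shift = (6491.2/86166) × 360° = 27.12°.
With 7 satellites evenly phased, successive equator crossings are 27.12/7 = 3.874° apart.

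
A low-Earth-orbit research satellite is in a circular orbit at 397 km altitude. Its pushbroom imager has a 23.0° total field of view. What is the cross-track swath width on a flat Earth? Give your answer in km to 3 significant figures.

162 km

Half-angle = 23.0°/2 = 11.5°.
Swath width ≈ 2h·tan(θ/2) = 2 × 397 × tan(11.5°) = 161.5 km.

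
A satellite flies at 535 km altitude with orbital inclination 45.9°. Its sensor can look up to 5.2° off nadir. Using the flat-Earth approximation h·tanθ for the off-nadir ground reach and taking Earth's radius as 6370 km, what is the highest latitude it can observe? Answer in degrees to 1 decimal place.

46.3°

For a prograde orbit the ground track reaches latitude ±i = ±45.9°.
Sensor half-swath on the ground ≈ 535·tan(5.2°) = 49 km = 0.44° of latitude.
Maximum observable latitude ≈ 45.9 + 0.44 = 46.3°.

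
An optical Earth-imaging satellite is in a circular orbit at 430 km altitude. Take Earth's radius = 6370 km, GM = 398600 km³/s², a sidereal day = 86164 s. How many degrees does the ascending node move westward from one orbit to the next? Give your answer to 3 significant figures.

23.3°

Semi-major axis a = 6370 + 430 = 6800 km. Period T = 2π√(a³/μ) = 2π√(6800³/398600) = 5580.5 s = 93.01 min.
During one orbit Earth rotates (5580.5 / 86164) × 360° = 23.32°.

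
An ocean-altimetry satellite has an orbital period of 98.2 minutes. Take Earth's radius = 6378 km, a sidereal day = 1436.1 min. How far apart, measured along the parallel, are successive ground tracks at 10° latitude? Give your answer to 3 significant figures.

T = 98.2 min = 5892.0 s.
Node shift per orbit = (5892.0/86166) × 360° = 24.62°.
Equatorial spacing = 24.62 × 111.3 km/° = 2740 km.
At 10° latitude, spacing = 2740 × cos(10°) = 2699 km.

2700 km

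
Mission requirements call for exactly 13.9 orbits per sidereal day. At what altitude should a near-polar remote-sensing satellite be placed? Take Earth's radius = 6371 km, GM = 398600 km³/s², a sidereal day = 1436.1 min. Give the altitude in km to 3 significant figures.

923 km

Required period T = 86166 / 13.9 = 6199.0 s.
From T = 2π√(a³/μ): a = (μ T²/4π²)^(1/3) = (398600 × 6199.0² / 4π²)^(1/3) = 7294 km.
Altitude h = a − R = 7294 − 6371 = 923 km.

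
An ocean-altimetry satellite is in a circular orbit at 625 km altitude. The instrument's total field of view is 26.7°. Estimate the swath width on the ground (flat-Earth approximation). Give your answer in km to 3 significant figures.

297 km

Half-angle = 26.7°/2 = 13.35°.
Swath width ≈ 2h·tan(θ/2) = 2 × 625 × tan(13.35°) = 296.6 km.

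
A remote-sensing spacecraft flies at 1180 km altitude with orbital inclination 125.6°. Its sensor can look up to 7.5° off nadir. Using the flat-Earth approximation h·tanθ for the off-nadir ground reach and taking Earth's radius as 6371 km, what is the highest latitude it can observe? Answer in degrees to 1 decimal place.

55.8°

Retrograde orbit: the ground track reaches ±(180° − i) = ±(180 − 125.6) = ±54.4°.
Sensor half-swath on the ground ≈ 1180·tan(7.5°) = 155 km = 1.40° of latitude.
Maximum observable latitude ≈ 54.4 + 1.40 = 55.8°.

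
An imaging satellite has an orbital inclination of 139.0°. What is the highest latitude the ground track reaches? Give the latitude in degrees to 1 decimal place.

41.0°

Retrograde orbit: the ground track reaches ±(180° − i) = ±(180 − 139.0) = ±41.0°.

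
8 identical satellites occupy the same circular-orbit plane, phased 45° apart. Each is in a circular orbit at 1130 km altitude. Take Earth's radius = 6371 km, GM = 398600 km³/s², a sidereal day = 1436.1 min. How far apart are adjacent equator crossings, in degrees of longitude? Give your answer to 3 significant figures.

3.38°

Semi-major axis a = 6371 + 1130 = 7501 km. Period T = 2π√(a³/μ) = 2π√(7501³/398600) = 6465.3 s = 107.76 min.
Single-satellite node shift = (6465.3/86166) × 360° = 27.01°.
With 8 satellites evenly phased, successive equator crossings are 27.01/8 = 3.376° apart.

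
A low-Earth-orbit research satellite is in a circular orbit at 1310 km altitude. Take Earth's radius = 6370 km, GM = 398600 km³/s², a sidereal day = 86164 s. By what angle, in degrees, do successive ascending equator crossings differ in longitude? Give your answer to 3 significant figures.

28.0°

Semi-major axis a = 6370 + 1310 = 7680 km. Period T = 2π√(a³/μ) = 2π√(7680³/398600) = 6698.1 s = 111.64 min.
During one orbit Earth rotates (6698.1 / 86164) × 360° = 27.99°.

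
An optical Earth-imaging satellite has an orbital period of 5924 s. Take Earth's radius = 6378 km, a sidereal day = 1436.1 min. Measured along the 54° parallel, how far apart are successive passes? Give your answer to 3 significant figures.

1620 km

Node shift per orbit = (5924.0/86166) × 360° = 24.75°.
Equatorial spacing = 24.75 × 111.3 km/° = 2755 km.
At 54° latitude, spacing = 2755 × cos(54°) = 1619 km.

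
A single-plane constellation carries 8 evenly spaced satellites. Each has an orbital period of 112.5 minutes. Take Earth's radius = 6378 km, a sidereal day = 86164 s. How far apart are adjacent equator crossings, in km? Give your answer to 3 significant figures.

T = 112.5 min = 6750.0 s.
Single-satellite node shift = (6750.0/86164) × 360° = 28.20°.
With 8 satellites evenly phased, successive equator crossings are 28.20/8 = 3.525° apart.
That is 3.525 × 111.3 = 392 km at the equator.

392 km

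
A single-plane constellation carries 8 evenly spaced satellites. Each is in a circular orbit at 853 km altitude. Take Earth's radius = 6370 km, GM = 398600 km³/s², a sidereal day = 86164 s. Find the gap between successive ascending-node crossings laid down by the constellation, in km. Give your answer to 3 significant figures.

355 km

Semi-major axis a = 6370 + 853 = 7223 km. Period T = 2π√(a³/μ) = 2π√(7223³/398600) = 6109.2 s = 101.82 min.
Single-satellite node shift = (6109.2/86164) × 360° = 25.52°.
With 8 satellites evenly phased, successive equator crossings are 25.52/8 = 3.191° apart.
That is 3.191 × 111.2 = 355 km at the equator.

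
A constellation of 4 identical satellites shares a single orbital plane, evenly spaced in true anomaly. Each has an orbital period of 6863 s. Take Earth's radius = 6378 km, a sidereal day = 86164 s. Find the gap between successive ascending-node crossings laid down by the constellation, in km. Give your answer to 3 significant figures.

Single-satellite node shift = (6863.0/86164) × 360° = 28.67°.
With 4 satellites evenly phased, successive equator crossings are 28.67/4 = 7.169° apart.
That is 7.169 × 111.3 = 798 km at the equator.

798 km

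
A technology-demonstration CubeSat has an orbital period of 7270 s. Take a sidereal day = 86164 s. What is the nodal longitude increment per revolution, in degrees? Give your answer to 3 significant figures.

During one orbit Earth rotates (7270.0 / 86164) × 360° = 30.37°.

30.4°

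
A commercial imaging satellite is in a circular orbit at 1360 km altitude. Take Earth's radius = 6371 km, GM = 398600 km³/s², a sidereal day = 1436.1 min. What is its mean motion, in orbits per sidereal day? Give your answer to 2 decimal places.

Semi-major axis a = 6371 + 1360 = 7731 km. Period T = 2π√(a³/μ) = 2π√(7731³/398600) = 6765.0 s = 112.75 min.
Orbits per sidereal day = 86166 / 6765.0 = 12.737.

12.74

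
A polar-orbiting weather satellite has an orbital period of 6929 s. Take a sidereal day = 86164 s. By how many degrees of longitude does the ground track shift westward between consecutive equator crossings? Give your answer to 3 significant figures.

During one orbit Earth rotates (6929.0 / 86164) × 360° = 28.95°.

28.9°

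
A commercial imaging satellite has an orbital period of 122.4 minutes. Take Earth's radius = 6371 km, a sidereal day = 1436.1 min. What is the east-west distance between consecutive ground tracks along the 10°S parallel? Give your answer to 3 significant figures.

3360 km

T = 122.4 min = 7344.0 s.
Node shift per orbit = (7344.0/86166) × 360° = 30.68°.
Equatorial spacing = 30.68 × 111.2 km/° = 3412 km.
At 10° latitude, spacing = 3412 × cos(10°) = 3360 km.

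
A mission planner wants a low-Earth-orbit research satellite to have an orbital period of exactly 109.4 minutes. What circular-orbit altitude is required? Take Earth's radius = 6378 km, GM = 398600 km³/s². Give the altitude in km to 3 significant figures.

T = 109.4 min = 6564.0 s.
From T = 2π√(a³/μ): a = (μ T²/4π²)^(1/3) = (398600 × 6564.0² / 4π²)^(1/3) = 7577 km.
Altitude h = a − R = 7577 − 6378 = 1199 km.

1200 km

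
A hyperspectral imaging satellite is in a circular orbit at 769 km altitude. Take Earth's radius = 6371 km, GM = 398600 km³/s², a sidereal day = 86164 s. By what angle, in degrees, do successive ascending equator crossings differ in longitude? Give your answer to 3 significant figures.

Semi-major axis a = 6371 + 769 = 7140 km. Period T = 2π√(a³/μ) = 2π√(7140³/398600) = 6004.2 s = 100.07 min.
During one orbit Earth rotates (6004.2 / 86164) × 360° = 25.09°.

25.1°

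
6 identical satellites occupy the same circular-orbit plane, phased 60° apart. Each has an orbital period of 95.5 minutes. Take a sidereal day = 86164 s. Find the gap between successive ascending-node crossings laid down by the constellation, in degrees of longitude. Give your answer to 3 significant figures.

3.99°

T = 95.5 min = 5730.0 s.
Single-satellite node shift = (5730.0/86164) × 360° = 23.94°.
With 6 satellites evenly phased, successive equator crossings are 23.94/6 = 3.990° apart.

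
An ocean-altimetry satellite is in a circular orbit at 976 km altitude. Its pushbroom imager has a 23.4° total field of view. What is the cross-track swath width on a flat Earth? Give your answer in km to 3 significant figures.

Half-angle = 23.4°/2 = 11.7°.
Swath width ≈ 2h·tan(θ/2) = 2 × 976 × tan(11.7°) = 404.2 km.

404 km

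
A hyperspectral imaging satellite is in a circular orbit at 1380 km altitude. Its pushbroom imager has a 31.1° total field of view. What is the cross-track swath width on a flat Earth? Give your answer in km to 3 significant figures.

768 km

Half-angle = 31.1°/2 = 15.55°.
Swath width ≈ 2h·tan(θ/2) = 2 × 1380 × tan(15.55°) = 768.0 km.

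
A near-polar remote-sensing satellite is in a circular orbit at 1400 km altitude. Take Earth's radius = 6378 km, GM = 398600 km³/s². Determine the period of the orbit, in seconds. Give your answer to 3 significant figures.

6830 seconds

Semi-major axis a = 6378 + 1400 = 7778 km. Period T = 2π√(a³/μ) = 2π√(7778³/398600) = 6826.7 s = 113.78 min.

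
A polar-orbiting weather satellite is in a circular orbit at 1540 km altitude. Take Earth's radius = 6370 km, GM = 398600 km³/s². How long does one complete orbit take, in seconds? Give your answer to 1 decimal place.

Semi-major axis a = 6370 + 1540 = 7910 km. Period T = 2π√(a³/μ) = 2π√(7910³/398600) = 7001.3 s = 116.69 min.

7001.3 seconds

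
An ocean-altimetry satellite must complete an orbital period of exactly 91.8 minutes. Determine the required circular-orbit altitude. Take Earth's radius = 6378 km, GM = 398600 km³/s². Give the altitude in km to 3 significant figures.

T = 91.8 min = 5508.0 s.
From T = 2π√(a³/μ): a = (μ T²/4π²)^(1/3) = (398600 × 5508.0² / 4π²)^(1/3) = 6741 km.
Altitude h = a − R = 6741 − 6378 = 363 km.

363 km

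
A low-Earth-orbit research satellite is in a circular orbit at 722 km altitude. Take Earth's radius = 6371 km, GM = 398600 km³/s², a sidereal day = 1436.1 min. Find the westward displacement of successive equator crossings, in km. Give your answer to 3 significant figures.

Semi-major axis a = 6371 + 722 = 7093 km. Period T = 2π√(a³/μ) = 2π√(7093³/398600) = 5945.1 s = 99.08 min.
During one orbit Earth rotates (5945.1 / 86166) × 360° = 24.84°.
At the equator that is 24.84° × (2π·6371/360) km/° = 24.84 × 111.2 = 2762 km.

2760 km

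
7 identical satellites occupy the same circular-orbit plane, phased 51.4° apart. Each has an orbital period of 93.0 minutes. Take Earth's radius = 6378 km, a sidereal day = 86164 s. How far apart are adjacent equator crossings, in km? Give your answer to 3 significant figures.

T = 93.0 min = 5580.0 s.
Single-satellite node shift = (5580.0/86164) × 360° = 23.31°.
With 7 satellites evenly phased, successive equator crossings are 23.31/7 = 3.331° apart.
That is 3.331 × 111.3 = 371 km at the equator.

371 km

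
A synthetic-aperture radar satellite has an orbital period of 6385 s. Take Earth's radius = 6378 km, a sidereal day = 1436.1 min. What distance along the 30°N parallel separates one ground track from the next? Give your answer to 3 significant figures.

2570 km

Node shift per orbit = (6385.0/86166) × 360° = 26.68°.
Equatorial spacing = 26.68 × 111.3 km/° = 2970 km.
At 30° latitude, spacing = 2970 × cos(30°) = 2572 km.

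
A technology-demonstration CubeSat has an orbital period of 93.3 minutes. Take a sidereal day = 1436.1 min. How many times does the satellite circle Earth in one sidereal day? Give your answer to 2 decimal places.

T = 93.3 min = 5598.0 s.
Orbits per sidereal day = 86166 / 5598.0 = 15.392.

15.39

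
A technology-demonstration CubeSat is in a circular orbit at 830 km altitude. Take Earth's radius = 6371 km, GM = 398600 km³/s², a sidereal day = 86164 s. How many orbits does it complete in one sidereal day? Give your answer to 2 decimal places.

Semi-major axis a = 6371 + 830 = 7201 km. Period T = 2π√(a³/μ) = 2π√(7201³/398600) = 6081.4 s = 101.36 min.
Orbits per sidereal day = 86164 / 6081.4 = 14.169.

14.17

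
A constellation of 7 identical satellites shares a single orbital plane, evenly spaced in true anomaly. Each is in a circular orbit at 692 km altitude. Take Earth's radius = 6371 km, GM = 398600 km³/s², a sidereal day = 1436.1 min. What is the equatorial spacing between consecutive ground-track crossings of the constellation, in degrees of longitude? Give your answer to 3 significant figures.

3.53°

Semi-major axis a = 6371 + 692 = 7063 km. Period T = 2π√(a³/μ) = 2π√(7063³/398600) = 5907.4 s = 98.46 min.
Single-satellite node shift = (5907.4/86166) × 360° = 24.68°.
With 7 satellites evenly phased, successive equator crossings are 24.68/7 = 3.526° apart.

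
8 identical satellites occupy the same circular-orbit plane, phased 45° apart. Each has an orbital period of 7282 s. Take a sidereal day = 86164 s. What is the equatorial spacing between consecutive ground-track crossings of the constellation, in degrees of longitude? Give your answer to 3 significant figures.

3.80°

Single-satellite node shift = (7282.0/86164) × 360° = 30.42°.
With 8 satellites evenly phased, successive equator crossings are 30.42/8 = 3.803° apart.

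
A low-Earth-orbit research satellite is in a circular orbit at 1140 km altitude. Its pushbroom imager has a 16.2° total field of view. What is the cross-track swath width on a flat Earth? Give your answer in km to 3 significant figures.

Half-angle = 16.2°/2 = 8.1°.
Swath width ≈ 2h·tan(θ/2) = 2 × 1140 × tan(8.1°) = 324.5 km.

324 km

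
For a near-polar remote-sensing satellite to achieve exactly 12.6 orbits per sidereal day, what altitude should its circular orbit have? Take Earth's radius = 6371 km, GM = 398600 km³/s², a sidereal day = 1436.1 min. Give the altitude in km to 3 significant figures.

1420 km

Required period T = 86166 / 12.6 = 6838.6 s.
From T = 2π√(a³/μ): a = (μ T²/4π²)^(1/3) = (398600 × 6838.6² / 4π²)^(1/3) = 7787 km.
Altitude h = a − R = 7787 − 6371 = 1416 km.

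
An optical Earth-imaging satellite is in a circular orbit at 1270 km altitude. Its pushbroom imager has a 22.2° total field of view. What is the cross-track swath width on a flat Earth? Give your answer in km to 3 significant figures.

Half-angle = 22.2°/2 = 11.1°.
Swath width ≈ 2h·tan(θ/2) = 2 × 1270 × tan(11.1°) = 498.3 km.

498 km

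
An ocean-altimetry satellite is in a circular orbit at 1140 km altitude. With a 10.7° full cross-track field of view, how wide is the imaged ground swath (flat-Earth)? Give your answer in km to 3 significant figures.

Half-angle = 10.7°/2 = 5.35°.
Swath width ≈ 2h·tan(θ/2) = 2 × 1140 × tan(5.35°) = 213.5 km.

214 km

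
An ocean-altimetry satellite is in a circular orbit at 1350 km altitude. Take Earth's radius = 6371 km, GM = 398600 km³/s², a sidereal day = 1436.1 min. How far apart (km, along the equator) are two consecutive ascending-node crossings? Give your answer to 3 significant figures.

Semi-major axis a = 6371 + 1350 = 7721 km. Period T = 2π√(a³/μ) = 2π√(7721³/398600) = 6751.8 s = 112.53 min.
During one orbit Earth rotates (6751.8 / 86166) × 360° = 28.21°.
At the equator that is 28.21° × (2π·6371/360) km/° = 28.21 × 111.2 = 3137 km.

3140 km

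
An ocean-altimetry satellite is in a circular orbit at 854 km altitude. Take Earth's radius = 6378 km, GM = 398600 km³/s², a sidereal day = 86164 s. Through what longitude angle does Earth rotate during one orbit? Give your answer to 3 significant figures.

25.6°

Semi-major axis a = 6378 + 854 = 7232 km. Period T = 2π√(a³/μ) = 2π√(7232³/398600) = 6120.7 s = 102.01 min.
During one orbit Earth rotates (6120.7 / 86164) × 360° = 25.57°.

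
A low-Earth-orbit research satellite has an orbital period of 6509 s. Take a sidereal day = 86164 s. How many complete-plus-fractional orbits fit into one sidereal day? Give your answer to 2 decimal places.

Orbits per sidereal day = 86164 / 6509.0 = 13.238.

13.24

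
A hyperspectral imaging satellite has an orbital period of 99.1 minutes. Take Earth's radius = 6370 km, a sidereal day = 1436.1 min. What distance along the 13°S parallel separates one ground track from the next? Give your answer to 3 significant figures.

T = 99.1 min = 5946.0 s.
Node shift per orbit = (5946.0/86166) × 360° = 24.84°.
Equatorial spacing = 24.84 × 111.2 km/° = 2762 km.
At 13° latitude, spacing = 2762 × cos(13°) = 2691 km.

2690 km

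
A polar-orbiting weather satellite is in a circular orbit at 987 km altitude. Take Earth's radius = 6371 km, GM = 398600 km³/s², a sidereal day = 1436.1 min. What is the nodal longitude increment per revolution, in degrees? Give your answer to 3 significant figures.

26.2°

Semi-major axis a = 6371 + 987 = 7358 km. Period T = 2π√(a³/μ) = 2π√(7358³/398600) = 6281.3 s = 104.69 min.
During one orbit Earth rotates (6281.3 / 86166) × 360° = 26.24°.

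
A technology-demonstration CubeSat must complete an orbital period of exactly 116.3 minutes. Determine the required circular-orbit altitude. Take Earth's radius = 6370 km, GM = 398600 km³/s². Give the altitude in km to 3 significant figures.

T = 116.3 min = 6978.0 s.
From T = 2π√(a³/μ): a = (μ T²/4π²)^(1/3) = (398600 × 6978.0² / 4π²)^(1/3) = 7892 km.
Altitude h = a − R = 7892 − 6370 = 1522 km.

1520 km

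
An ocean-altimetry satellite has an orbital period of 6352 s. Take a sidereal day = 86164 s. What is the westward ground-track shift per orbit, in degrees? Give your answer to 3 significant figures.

26.5°

During one orbit Earth rotates (6352.0 / 86164) × 360° = 26.54°.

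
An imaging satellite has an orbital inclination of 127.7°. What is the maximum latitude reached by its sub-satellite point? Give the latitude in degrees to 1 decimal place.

Retrograde orbit: the ground track reaches ±(180° − i) = ±(180 − 127.7) = ±52.3°.

52.3°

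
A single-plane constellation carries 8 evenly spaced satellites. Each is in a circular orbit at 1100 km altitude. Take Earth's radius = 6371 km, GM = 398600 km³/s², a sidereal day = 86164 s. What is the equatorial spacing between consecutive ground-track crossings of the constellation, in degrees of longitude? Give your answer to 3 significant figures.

3.36°

Semi-major axis a = 6371 + 1100 = 7471 km. Period T = 2π√(a³/μ) = 2π√(7471³/398600) = 6426.6 s = 107.11 min.
Single-satellite node shift = (6426.6/86164) × 360° = 26.85°.
With 8 satellites evenly phased, successive equator crossings are 26.85/8 = 3.356° apart.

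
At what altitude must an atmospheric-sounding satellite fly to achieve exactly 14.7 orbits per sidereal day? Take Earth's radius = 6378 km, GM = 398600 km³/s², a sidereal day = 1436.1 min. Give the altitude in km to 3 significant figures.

Required period T = 86166 / 14.7 = 5861.6 s.
From T = 2π√(a³/μ): a = (μ T²/4π²)^(1/3) = (398600 × 5861.6² / 4π²)^(1/3) = 7026 km.
Altitude h = a − R = 7026 − 6378 = 648 km.

648 km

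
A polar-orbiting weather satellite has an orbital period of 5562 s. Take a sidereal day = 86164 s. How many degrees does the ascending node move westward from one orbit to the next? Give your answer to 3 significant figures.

During one orbit Earth rotates (5562.0 / 86164) × 360° = 23.24°.

23.2°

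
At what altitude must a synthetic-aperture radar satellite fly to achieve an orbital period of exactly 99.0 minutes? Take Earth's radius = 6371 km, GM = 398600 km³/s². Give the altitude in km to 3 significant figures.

718 km

T = 99.0 min = 5940.0 s.
From T = 2π√(a³/μ): a = (μ T²/4π²)^(1/3) = (398600 × 5940.0² / 4π²)^(1/3) = 7089 km.
Altitude h = a − R = 7089 − 6371 = 718 km.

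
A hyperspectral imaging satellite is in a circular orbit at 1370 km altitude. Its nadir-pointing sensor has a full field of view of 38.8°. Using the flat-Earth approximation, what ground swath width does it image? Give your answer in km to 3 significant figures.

Half-angle = 38.8°/2 = 19.4°.
Swath width ≈ 2h·tan(θ/2) = 2 × 1370 × tan(19.4°) = 964.9 km.

965 km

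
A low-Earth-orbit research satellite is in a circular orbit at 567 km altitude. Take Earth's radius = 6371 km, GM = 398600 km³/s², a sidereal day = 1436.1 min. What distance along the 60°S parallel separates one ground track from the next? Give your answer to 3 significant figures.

Semi-major axis a = 6371 + 567 = 6938 km. Period T = 2π√(a³/μ) = 2π√(6938³/398600) = 5751.3 s = 95.85 min.
Node shift per orbit = (5751.3/86166) × 360° = 24.03°.
Equatorial spacing = 24.03 × 111.2 km/° = 2672 km.
At 60° latitude, spacing = 2672 × cos(60°) = 1336 km.

1340 km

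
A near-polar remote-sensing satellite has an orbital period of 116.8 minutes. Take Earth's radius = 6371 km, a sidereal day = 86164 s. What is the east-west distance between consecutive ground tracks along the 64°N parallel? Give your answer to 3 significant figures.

1430 km

T = 116.8 min = 7008.0 s.
Node shift per orbit = (7008.0/86164) × 360° = 29.28°.
Equatorial spacing = 29.28 × 111.2 km/° = 3256 km.
At 64° latitude, spacing = 3256 × cos(64°) = 1427 km.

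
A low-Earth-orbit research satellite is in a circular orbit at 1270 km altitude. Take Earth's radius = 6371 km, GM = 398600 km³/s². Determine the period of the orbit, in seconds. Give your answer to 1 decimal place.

Semi-major axis a = 6371 + 1270 = 7641 km. Period T = 2π√(a³/μ) = 2π√(7641³/398600) = 6647.2 s = 110.79 min.

6647.2 seconds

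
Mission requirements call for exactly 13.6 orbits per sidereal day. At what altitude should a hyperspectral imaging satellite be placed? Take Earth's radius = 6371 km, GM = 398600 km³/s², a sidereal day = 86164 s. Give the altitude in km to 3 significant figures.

Required period T = 86164 / 13.6 = 6335.6 s.
From T = 2π√(a³/μ): a = (μ T²/4π²)^(1/3) = (398600 × 6335.6² / 4π²)^(1/3) = 7400 km.
Altitude h = a − R = 7400 − 6371 = 1029 km.

1030 km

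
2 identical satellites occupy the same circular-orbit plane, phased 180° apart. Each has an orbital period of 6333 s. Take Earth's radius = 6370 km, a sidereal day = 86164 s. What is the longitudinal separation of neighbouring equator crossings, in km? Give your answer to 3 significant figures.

1470 km

Single-satellite node shift = (6333.0/86164) × 360° = 26.46°.
With 2 satellites evenly phased, successive equator crossings are 26.46/2 = 13.230° apart.
That is 13.230 × 111.2 = 1471 km at the equator.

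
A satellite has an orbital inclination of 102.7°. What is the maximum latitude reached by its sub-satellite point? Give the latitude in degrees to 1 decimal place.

77.3°

Retrograde orbit: the ground track reaches ±(180° − i) = ±(180 − 102.7) = ±77.3°.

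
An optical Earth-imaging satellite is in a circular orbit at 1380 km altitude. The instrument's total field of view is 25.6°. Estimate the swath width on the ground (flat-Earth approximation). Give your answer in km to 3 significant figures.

627 km

Half-angle = 25.6°/2 = 12.8°.
Swath width ≈ 2h·tan(θ/2) = 2 × 1380 × tan(12.8°) = 627.1 km.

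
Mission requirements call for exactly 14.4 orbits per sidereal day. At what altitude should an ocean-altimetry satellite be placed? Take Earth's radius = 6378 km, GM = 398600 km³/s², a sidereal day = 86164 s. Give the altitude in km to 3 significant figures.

746 km

Required period T = 86164 / 14.4 = 5983.6 s.
From T = 2π√(a³/μ): a = (μ T²/4π²)^(1/3) = (398600 × 5983.6² / 4π²)^(1/3) = 7124 km.
Altitude h = a − R = 7124 − 6378 = 746 km.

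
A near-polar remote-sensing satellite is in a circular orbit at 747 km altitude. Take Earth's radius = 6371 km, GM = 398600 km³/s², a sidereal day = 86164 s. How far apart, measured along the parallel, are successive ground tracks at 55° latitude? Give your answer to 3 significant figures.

1590 km

Semi-major axis a = 6371 + 747 = 7118 km. Period T = 2π√(a³/μ) = 2π√(7118³/398600) = 5976.5 s = 99.61 min.
Node shift per orbit = (5976.5/86164) × 360° = 24.97°.
Equatorial spacing = 24.97 × 111.2 km/° = 2777 km.
At 55° latitude, spacing = 2777 × cos(55°) = 1593 km.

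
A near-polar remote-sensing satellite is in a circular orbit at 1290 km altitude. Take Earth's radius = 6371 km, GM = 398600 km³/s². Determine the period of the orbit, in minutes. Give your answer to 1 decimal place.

111.2 min

Semi-major axis a = 6371 + 1290 = 7661 km. Period T = 2π√(a³/μ) = 2π√(7661³/398600) = 6673.3 s = 111.22 min.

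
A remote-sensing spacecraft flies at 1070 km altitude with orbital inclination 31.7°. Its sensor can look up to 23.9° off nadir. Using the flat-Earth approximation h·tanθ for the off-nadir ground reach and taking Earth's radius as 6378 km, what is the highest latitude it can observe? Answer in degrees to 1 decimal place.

For a prograde orbit the ground track reaches latitude ±i = ±31.7°.
Sensor half-swath on the ground ≈ 1070·tan(23.9°) = 474 km = 4.26° of latitude.
Maximum observable latitude ≈ 31.7 + 4.26 = 36.0°.

36.0°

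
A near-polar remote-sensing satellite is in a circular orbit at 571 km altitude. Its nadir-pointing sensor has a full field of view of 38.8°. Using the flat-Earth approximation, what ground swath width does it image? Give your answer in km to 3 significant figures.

402 km

Half-angle = 38.8°/2 = 19.4°.
Swath width ≈ 2h·tan(θ/2) = 2 × 571 × tan(19.4°) = 402.2 km.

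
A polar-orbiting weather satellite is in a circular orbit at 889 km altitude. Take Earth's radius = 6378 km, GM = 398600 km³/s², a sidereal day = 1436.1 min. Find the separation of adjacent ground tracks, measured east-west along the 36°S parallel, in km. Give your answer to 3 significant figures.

Semi-major axis a = 6378 + 889 = 7267 km. Period T = 2π√(a³/μ) = 2π√(7267³/398600) = 6165.2 s = 102.75 min.
Node shift per orbit = (6165.2/86166) × 360° = 25.76°.
Equatorial spacing = 25.76 × 111.3 km/° = 2867 km.
At 36° latitude, spacing = 2867 × cos(36°) = 2320 km.

2320 km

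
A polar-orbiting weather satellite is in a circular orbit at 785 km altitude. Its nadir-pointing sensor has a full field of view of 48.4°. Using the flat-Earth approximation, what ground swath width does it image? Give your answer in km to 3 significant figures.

Half-angle = 48.4°/2 = 24.2°.
Swath width ≈ 2h·tan(θ/2) = 2 × 785 × tan(24.2°) = 705.6 km.

706 km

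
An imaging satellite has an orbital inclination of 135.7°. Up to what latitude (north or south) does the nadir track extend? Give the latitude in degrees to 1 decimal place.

44.3°

Retrograde orbit: the ground track reaches ±(180° − i) = ±(180 − 135.7) = ±44.3°.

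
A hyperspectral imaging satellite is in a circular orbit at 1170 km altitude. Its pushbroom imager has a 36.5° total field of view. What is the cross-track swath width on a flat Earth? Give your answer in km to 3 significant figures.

Half-angle = 36.5°/2 = 18.25°.
Swath width ≈ 2h·tan(θ/2) = 2 × 1170 × tan(18.25°) = 771.6 km.

772 km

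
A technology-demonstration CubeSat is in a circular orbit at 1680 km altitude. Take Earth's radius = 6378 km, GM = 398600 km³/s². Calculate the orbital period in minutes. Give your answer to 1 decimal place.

120.0 min

Semi-major axis a = 6378 + 1680 = 8058 km. Period T = 2π√(a³/μ) = 2π√(8058³/398600) = 7198.7 s = 119.98 min.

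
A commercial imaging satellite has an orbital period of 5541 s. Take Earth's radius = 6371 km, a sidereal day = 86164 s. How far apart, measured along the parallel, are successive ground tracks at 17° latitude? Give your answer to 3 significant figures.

Node shift per orbit = (5541.0/86164) × 360° = 23.15°.
Equatorial spacing = 23.15 × 111.2 km/° = 2574 km.
At 17° latitude, spacing = 2574 × cos(17°) = 2462 km.

2460 km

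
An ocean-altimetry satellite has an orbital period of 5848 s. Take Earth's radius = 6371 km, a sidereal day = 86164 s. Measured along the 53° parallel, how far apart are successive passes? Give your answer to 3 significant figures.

Node shift per orbit = (5848.0/86164) × 360° = 24.43°.
Equatorial spacing = 24.43 × 111.2 km/° = 2717 km.
At 53° latitude, spacing = 2717 × cos(53°) = 1635 km.

1640 km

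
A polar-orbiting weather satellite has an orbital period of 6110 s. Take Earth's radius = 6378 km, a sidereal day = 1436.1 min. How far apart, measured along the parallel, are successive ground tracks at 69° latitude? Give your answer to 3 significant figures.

Node shift per orbit = (6110.0/86166) × 360° = 25.53°.
Equatorial spacing = 25.53 × 111.3 km/° = 2842 km.
At 69° latitude, spacing = 2842 × cos(69°) = 1018 km.

1020 km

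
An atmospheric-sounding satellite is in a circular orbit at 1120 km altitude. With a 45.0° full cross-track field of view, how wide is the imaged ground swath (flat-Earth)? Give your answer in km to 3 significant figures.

Half-angle = 45.0°/2 = 22.5°.
Swath width ≈ 2h·tan(θ/2) = 2 × 1120 × tan(22.5°) = 927.8 km.

928 km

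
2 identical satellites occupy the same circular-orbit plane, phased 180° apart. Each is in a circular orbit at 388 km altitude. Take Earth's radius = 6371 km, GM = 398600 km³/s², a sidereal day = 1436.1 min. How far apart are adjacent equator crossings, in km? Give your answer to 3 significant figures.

Semi-major axis a = 6371 + 388 = 6759 km. Period T = 2π√(a³/μ) = 2π√(6759³/398600) = 5530.1 s = 92.17 min.
Single-satellite node shift = (5530.1/86166) × 360° = 23.10°.
With 2 satellites evenly phased, successive equator crossings are 23.10/2 = 11.552° apart.
That is 11.552 × 111.2 = 1285 km at the equator.

1280 km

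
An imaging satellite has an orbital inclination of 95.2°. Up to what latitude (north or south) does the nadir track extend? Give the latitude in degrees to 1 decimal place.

Retrograde orbit: the ground track reaches ±(180° − i) = ±(180 − 95.2) = ±84.8°.

84.8°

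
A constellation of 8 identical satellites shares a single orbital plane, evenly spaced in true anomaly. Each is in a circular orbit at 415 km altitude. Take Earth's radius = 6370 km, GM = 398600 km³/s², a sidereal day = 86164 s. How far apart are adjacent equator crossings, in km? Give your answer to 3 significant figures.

323 km

Semi-major axis a = 6370 + 415 = 6785 km. Period T = 2π√(a³/μ) = 2π√(6785³/398600) = 5562.1 s = 92.70 min.
Single-satellite node shift = (5562.1/86164) × 360° = 23.24°.
With 8 satellites evenly phased, successive equator crossings are 23.24/8 = 2.905° apart.
That is 2.905 × 111.2 = 323 km at the equator.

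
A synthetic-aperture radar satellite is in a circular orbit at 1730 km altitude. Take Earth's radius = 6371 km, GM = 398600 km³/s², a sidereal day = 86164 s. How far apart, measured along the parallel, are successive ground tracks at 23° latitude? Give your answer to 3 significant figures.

Semi-major axis a = 6371 + 1730 = 8101 km. Period T = 2π√(a³/μ) = 2π√(8101³/398600) = 7256.4 s = 120.94 min.
Node shift per orbit = (7256.4/86164) × 360° = 30.32°.
Equatorial spacing = 30.32 × 111.2 km/° = 3371 km.
At 23° latitude, spacing = 3371 × cos(23°) = 3103 km.

3100 km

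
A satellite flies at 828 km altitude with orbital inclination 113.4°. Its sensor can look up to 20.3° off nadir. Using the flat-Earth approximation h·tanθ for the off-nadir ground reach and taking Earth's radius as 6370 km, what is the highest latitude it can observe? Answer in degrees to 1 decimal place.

69.4°

Retrograde orbit: the ground track reaches ±(180° − i) = ±(180 − 113.4) = ±66.6°.
Sensor half-swath on the ground ≈ 828·tan(20.3°) = 306 km = 2.75° of latitude.
Maximum observable latitude ≈ 66.6 + 2.75 = 69.4°.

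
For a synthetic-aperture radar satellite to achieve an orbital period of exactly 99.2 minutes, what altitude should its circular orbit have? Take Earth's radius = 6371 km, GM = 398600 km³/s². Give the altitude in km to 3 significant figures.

T = 99.2 min = 5952.0 s.
From T = 2π√(a³/μ): a = (μ T²/4π²)^(1/3) = (398600 × 5952.0² / 4π²)^(1/3) = 7099 km.
Altitude h = a − R = 7099 − 6371 = 728 km.

728 km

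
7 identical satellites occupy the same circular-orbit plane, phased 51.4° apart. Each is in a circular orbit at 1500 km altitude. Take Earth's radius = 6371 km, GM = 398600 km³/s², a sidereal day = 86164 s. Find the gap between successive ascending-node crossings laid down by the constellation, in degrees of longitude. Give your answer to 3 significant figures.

4.15°

Semi-major axis a = 6371 + 1500 = 7871 km. Period T = 2π√(a³/μ) = 2π√(7871³/398600) = 6949.5 s = 115.83 min.
Single-satellite node shift = (6949.5/86164) × 360° = 29.04°.
With 7 satellites evenly phased, successive equator crossings are 29.04/7 = 4.148° apart.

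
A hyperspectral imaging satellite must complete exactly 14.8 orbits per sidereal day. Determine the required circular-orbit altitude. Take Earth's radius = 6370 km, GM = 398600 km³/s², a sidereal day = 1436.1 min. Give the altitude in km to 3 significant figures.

Required period T = 86166 / 14.8 = 5822.0 s.
From T = 2π√(a³/μ): a = (μ T²/4π²)^(1/3) = (398600 × 5822.0² / 4π²)^(1/3) = 6995 km.
Altitude h = a − R = 6995 − 6370 = 625 km.

625 km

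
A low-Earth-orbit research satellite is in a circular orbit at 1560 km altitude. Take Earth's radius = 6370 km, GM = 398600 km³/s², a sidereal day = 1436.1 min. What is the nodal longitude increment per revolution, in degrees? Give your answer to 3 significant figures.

Semi-major axis a = 6370 + 1560 = 7930 km. Period T = 2π√(a³/μ) = 2π√(7930³/398600) = 7027.8 s = 117.13 min.
During one orbit Earth rotates (7027.8 / 86166) × 360° = 29.36°.

29.4°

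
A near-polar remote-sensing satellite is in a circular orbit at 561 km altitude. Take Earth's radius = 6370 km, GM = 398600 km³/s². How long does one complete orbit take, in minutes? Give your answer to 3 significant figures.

Semi-major axis a = 6370 + 561 = 6931 km. Period T = 2π√(a³/μ) = 2π√(6931³/398600) = 5742.6 s = 95.71 min.

95.7 min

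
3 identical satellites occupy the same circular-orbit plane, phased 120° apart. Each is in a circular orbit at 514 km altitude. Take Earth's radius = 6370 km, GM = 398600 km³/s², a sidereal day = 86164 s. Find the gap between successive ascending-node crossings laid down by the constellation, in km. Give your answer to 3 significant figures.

Semi-major axis a = 6370 + 514 = 6884 km. Period T = 2π√(a³/μ) = 2π√(6884³/398600) = 5684.2 s = 94.74 min.
Single-satellite node shift = (5684.2/86164) × 360° = 23.75°.
With 3 satellites evenly phased, successive equator crossings are 23.75/3 = 7.916° apart.
That is 7.916 × 111.2 = 880 km at the equator.

880 km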